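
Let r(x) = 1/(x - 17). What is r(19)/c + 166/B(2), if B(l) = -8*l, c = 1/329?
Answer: 1233/8 ≈ 154.13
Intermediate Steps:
r(x) = 1/(-17 + x)
c = 1/329 ≈ 0.0030395
r(19)/c + 166/B(2) = 1/((-17 + 19)*(1/329)) + 166/((-8*2)) = 329/2 + 166/(-16) = (½)*329 + 166*(-1/16) = 329/2 - 83/8 = 1233/8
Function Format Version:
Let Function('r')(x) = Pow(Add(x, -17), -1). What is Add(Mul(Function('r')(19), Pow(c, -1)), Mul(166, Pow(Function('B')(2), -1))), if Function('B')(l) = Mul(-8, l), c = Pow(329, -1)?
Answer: Rational(1233, 8) ≈ 154.13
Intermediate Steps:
Function('r')(x) = Pow(Add(-17, x), -1)
c = Rational(1, 329) ≈ 0.0030395
Add(Mul(Function('r')(19), Pow(c, -1)), Mul(166, Pow(Function('B')(2), -1))) = Add(Mul(Pow(Add(-17, 19), -1), Pow(Rational(1, 329), -1)), Mul(166, Pow(Mul(-8, 2), -1))) = Add(Mul(Pow(2, -1), 329), Mul(166, Pow(-16, -1))) = Add(Mul(Rational(1, 2), 329), Mul(166, Rational(-1, 16))) = Add(Rational(329, 2), Rational(-83, 8)) = Rational(1233, 8)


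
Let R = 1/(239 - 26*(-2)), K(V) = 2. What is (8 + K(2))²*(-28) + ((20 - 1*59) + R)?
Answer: -826148/291 ≈ -2839.0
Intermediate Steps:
R = 1/291 (R = 1/(239 + 52) = 1/291 ≈ 0.0034364)
(8 + K(2))²*(-28) + ((20 - 1*59) + R) = (8 + 2)²*(-28) + ((20 - 1*59) + 1/291) = 10²*(-28) + ((20 - 59) + 1/291) = 100*(-28) + (-39 + 1/291) = -2800 - 11348/291 = -826148/291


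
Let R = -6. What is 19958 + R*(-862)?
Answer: 25130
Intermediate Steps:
19958 + R*(-862) = 19958 - 6*(-862) = 19958 + 5172 = 25130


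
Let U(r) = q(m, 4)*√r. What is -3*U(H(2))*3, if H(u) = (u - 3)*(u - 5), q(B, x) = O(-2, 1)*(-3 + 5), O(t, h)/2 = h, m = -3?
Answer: -36*√3 ≈ -62.354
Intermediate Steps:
O(t, h) = 2*h
q(B, x) = 4 (q(B, x) = (2*1)*(-3 + 5) = 2*2 = 4)
H(u) = (-5 + u)*(-3 + u) (H(u) = (-3 + u)*(-5 + u) = (-5 + u)*(-3 + u))
U(r) = 4*√r
-3*U(H(2))*3 = -3*4*√(15 + 2² - 8*2)*3 = -3*4*√(15 + 4 - 16)*3 = -3*4*√3*3 = -36*√3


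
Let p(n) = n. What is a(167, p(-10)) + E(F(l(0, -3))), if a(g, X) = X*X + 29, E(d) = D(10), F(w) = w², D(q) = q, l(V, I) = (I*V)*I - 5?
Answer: 139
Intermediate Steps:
l(V, I) = -5 + V*I² (l(V, I) = V*I² - 5 = -5 + V*I²)
E(d) = 10
a(g, X) = 29 + X² (a(g, X) = X² + 29 = 29 + X²)
a(167, p(-10)) + E(F(l(0, -3))) = (29 + (-10)²) + 10 = (29 + 100) + 10 = 129 + 10 = 139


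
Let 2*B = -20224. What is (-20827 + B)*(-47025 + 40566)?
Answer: 199835001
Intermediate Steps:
B = -10112 (B = (½)*(-20224) = -10112)
(-20827 + B)*(-47025 + 40566) = (-20827 - 10112)*(-47025 + 40566) = -30939*(-6459) = 199835001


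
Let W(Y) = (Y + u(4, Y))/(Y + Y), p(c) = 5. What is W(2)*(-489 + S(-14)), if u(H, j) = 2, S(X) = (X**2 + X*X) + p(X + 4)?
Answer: -92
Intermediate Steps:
S(X) = 5 + 2*X**2 (S(X) = (X**2 + X*X) + 5 = (X**2 + X**2) + 5 = 2*X**2 + 5 = 5 + 2*X**2)
W(Y) = (2 + Y)/(2*Y) (W(Y) = (Y + 2)/(Y + Y) = (2 + Y)/((2*Y)) = (2 + Y)*(1/(2*Y)) = (2 + Y)/(2*Y))
W(2)*(-489 + S(-14)) = ((1/2)*(2 + 2)/2)*(-489 + (5 + 2*(-14)**2)) = ((1/2)*(1/2)*4)*(-489 + (5 + 2*196)) = 1*(-489 + (5 + 392)) = 1*(-489 + 397) = 1*(-92) = -92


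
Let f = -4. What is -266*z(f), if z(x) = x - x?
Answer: 0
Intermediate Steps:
z(x) = 0
-266*z(f) = -266*0 = -1*0 = 0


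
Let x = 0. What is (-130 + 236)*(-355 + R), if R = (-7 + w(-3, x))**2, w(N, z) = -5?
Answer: -22366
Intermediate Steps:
R = 144 (R = (-7 - 5)**2 = (-12)**2 = 144)
(-130 + 236)*(-355 + R) = (-130 + 236)*(-355 + 144) = 106*(-211) = -22366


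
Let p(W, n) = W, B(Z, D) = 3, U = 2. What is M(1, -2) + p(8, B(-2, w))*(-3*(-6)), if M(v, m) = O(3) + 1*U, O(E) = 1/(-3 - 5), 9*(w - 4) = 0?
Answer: 1167/8 ≈ 145.88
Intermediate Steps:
w = 4 (w = 4 + (⅑)*0 = 4 + 0 = 4)
O(E) = -⅛ (O(E) = 1/(-8) = -⅛)
M(v, m) = 15/8 (M(v, m) = -⅛ + 1*2 = -⅛ + 2 = 15/8)
M(1, -2) + p(8, B(-2, w))*(-3*(-6)) = 15/8 + 8*(-3*(-6)) = 15/8 + 8*18 = 15/8 + 144 = 1167/8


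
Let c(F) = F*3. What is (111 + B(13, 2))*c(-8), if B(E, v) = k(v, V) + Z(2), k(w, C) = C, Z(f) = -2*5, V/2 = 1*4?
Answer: -2616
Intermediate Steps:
V = 8 (V = 2*(1*4) = 2*4 = 8)
Z(f) = -10
c(F) = 3*F
B(E, v) = -2 (B(E, v) = 8 - 10 = -2)
(111 + B(13, 2))*c(-8) = (111 - 2)*(3*(-8)) = 109*(-24) = -2616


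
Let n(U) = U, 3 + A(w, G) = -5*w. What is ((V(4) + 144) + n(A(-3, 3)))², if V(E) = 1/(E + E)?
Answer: 1560001/64 ≈ 24375.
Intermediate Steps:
A(w, G) = -3 - 5*w
V(E) = 1/(2*E)
((V(4) + 144) + n(A(-3, 3)))² = (((½)/4 + 144) + (-3 - 5*(-3)))² = (((½)*(¼) + 144) + (-3 + 15))² = ((⅛ + 144) + 12)² = (1153/8 + 12)² = (1249/8)² = 1560001/64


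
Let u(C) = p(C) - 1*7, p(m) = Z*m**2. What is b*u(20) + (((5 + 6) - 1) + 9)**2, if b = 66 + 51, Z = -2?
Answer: -94058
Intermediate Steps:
p(m) = -2*m**2
b = 117
u(C) = -7 - 2*C**2 (u(C) = -2*C**2 - 1*7 = -2*C**2 - 7 = -7 - 2*C**2)
b*u(20) + (((5 + 6) - 1) + 9)**2 = 117*(-7 - 2*20**2) + (((5 + 6) - 1) + 9)**2 = 117*(-7 - 2*400) + ((11 - 1) + 9)**2 = 117*(-7 - 800) + (10 + 9)**2 = 117*(-807) + 19**2 = -94419 + 361 = -94058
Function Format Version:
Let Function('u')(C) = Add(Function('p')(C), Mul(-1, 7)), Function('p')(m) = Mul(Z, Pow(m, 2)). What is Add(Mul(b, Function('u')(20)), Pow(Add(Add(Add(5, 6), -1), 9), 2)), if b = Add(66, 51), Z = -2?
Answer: -94058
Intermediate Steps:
Function('p')(m) = Mul(-2, Pow(m, 2))
b = 117
Function('u')(C) = Add(-7, Mul(-2, Pow(C, 2))) (Function('u')(C) = Add(Mul(-2, Pow(C, 2)), Mul(-1, 7)) = Add(Mul(-2, Pow(C, 2)), -7) = Add(-7, Mul(-2, Pow(C, 2))))
Add(Mul(b, Function('u')(20)), Pow(Add(Add(Add(5, 6), -1), 9), 2)) = Add(Mul(117, Add(-7, Mul(-2, Pow(20, 2)))), Pow(Add(Add(Add(5, 6), -1), 9), 2)) = Add(Mul(117, Add(-7, Mul(-2, 400))), Pow(Add(Add(11, -1), 9), 2)) = Add(Mul(117, Add(-7, -800)), Pow(Add(10, 9), 2)) = Add(Mul(117, -807), Pow(19, 2)) = Add(-94419, 361) = -94058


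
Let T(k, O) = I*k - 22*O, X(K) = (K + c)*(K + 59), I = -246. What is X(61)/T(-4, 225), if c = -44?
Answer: -340/661 ≈ -0.51437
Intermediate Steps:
X(K) = (-44 + K)*(59 + K) (X(K) = (K - 44)*(K + 59) = (-44 + K)*(59 + K))
T(k, O) = -246*k - 22*O
X(61)/T(-4, 225) = (-2596 + 61**2 + 15*61)/(-246*(-4) - 22*225) = (-2596 + 3721 + 915)/(984 - 4950) = 2040/(-3966) = 2040*(-1/3966) = -340/661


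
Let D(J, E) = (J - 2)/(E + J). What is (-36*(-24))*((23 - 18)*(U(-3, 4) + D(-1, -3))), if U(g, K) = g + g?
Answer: -22680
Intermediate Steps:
U(g, K) = 2*g
D(J, E) = (-2 + J)/(E + J)
(-36*(-24))*((23 - 18)*(U(-3, 4) + D(-1, -3))) = (-36*(-24))*((23 - 18)*(2*(-3) + (-2 - 1)/(-3 - 1))) = 864*(5*(-6 - 3/(-4))) = 864*(5*(-6 - ¼*(-3))) = 864*(5*(-6 + ¾)) = 864*(5*(-21/4)) = 864*(-105/4) = -22680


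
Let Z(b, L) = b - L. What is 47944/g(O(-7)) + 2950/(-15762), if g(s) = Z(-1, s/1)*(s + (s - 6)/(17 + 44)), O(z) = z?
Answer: -960522521/866910 ≈ -1108.0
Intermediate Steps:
g(s) = (-1 - s)*(-6/61 + 62*s/61) (g(s) = (-1 - s/1)*(s + (s - 6)/(17 + 44)) = (-1 - s)*(s + (-6 + s)/61) = (-1 - s)*(s + (-6 + s)*(1/61)) = (-1 - s)*(s + (-6/61 + s/61)) = (-1 - s)*(-6/61 + 62*s/61))
47944/g(O(-7)) + 2950/(-15762) = 47944/(6/61 - 62/61*(-7)² - 56/61*(-7)) + 2950/(-15762) = 47944/(6/61 - 62/61*49 + 392/61) + 2950*(-1/15762) = 47944/(6/61 - 3038/61 + 392/61) - 1475/7881 = 47944/(-2640/61) - 1475/7881 = 47944*(-61/2640) - 1475/7881 = -365573/330 - 1475/7881 = -960522521/866910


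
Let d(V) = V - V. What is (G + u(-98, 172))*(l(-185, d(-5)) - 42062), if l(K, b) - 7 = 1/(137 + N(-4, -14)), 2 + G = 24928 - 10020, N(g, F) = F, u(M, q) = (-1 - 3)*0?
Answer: -77105220184/123 ≈ -6.2687e+8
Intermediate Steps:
u(M, q) = 0 (u(M, q) = -4*0 = 0)
d(V) = 0
G = 14906 (G = -2 + (24928 - 10020) = -2 + 14908 = 14906)
l(K, b) = 862/123 (l(K, b) = 7 + 1/(137 - 14) = 7 + 1/123 = 862/123)
(G + u(-98, 172))*(l(-185, d(-5)) - 42062) = (14906 + 0)*(862/123 - 42062) = 14906*(-5172764/123) = -77105220184/123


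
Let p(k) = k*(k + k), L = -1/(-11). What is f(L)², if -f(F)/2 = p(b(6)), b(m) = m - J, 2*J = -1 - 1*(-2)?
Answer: 14641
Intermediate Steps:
J = ½ (J = (-1 - 1*(-2))/2 = (-1 + 2)/2 = (½)*1 = ½ ≈ 0.50000)
L = 1/11 (L = -1*(-1/11) = 1/11 ≈ 0.090909)
b(m) = -½ + m (b(m) = m - 1*½ = m - ½ = -½ + m)
p(k) = 2*k² (p(k) = k*(2*k) = 2*k²)
f(F) = -121 (f(F) = -4*(-½ + 6)² = -4*(11/2)² = -4*121/4 = -2*121/2 = -121)
f(L)² = (-121)² = 14641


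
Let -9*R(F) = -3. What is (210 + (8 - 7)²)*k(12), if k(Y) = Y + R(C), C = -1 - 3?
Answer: 7807/3 ≈ 2602.3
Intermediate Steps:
C = -4
R(F) = ⅓ (R(F) = -⅑*(-3) = ⅓)
k(Y) = ⅓ + Y (k(Y) = Y + ⅓ = ⅓ + Y)
(210 + (8 - 7)²)*k(12) = (210 + (8 - 7)²)*(⅓ + 12) = (210 + 1²)*(37/3) = (210 + 1)*(37/3) = 211*(37/3) = 7807/3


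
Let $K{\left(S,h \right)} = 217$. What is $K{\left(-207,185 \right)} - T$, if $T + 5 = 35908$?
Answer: $-35686$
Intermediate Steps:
$T = 35903$ ($T = -5 + 35908 = 35903$)
$K{\left(-207,185 \right)} - T = 217 - 35903 = -35686$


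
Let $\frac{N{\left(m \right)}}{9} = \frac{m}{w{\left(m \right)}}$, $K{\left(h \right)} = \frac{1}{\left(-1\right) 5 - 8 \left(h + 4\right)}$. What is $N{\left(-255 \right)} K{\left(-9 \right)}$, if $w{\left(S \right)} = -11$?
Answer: $\frac{459}{77} \approx 5.961$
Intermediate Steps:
$K{\left(h \right)} = \frac{1}{-37 - 8 h}$ ($K{\left(h \right)} = \frac{1}{-5 - 8 \left(4 + h\right)} = \frac{1}{-5 - \left(32 + 8 h\right)} = \frac{1}{-37 - 8 h}$)
$N{\left(m \right)} = - \frac{9 m}{11}$ ($N{\left(m \right)} = 9 \frac{m}{-11} = 9 m \left(- \frac{1}{11}\right) = 9 \left(- \frac{m}{11}\right) = - \frac{9 m}{11}$)
$N{\left(-255 \right)} K{\left(-9 \right)} = \left(- \frac{9}{11}\right) \left(-255\right) \left(- \frac{1}{37 + 8 \left(-9\right)}\right) = \frac{2295 \left(- \frac{1}{37 - 72}\right)}{11} = \frac{2295 \left(- \frac{1}{-35}\right)}{11} = \frac{2295 \left(\left(-1\right) \left(- \frac{1}{35}\right)\right)}{11} = \frac{2295}{11} \cdot \frac{1}{35} = \frac{459}{77}$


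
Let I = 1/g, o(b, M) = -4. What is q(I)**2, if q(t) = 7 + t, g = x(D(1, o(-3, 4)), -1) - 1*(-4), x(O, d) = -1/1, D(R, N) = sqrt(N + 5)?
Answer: 484/9 ≈ 53.778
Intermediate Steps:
D(R, N) = sqrt(5 + N)
x(O, d) = -1 (x(O, d) = -1*1 = -1)
g = 3 (g = -1 - 1*(-4) = -1 + 4 = 3)
I = 1/3 ≈ 0.33333
q(I)**2 = (7 + 1/3)**2 = (22/3)**2 = 484/9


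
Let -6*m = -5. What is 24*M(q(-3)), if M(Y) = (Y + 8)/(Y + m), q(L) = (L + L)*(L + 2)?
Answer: 2016/41 ≈ 49.171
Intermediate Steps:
m = ⅚ (m = -⅙*(-5) = ⅚ ≈ 0.83333)
q(L) = 2*L*(2 + L) (q(L) = (2*L)*(2 + L) = 2*L*(2 + L))
M(Y) = (8 + Y)/(⅚ + Y) (M(Y) = (Y + 8)/(Y + ⅚) = (8 + Y)/(⅚ + Y))
24*M(q(-3)) = 24*(6*(8 + 2*(-3)*(2 - 3))/(5 + 6*(2*(-3)*(2 - 3)))) = 24*(6*(8 + 2*(-3)*(-1))/(5 + 6*(2*(-3)*(-1)))) = 24*(6*(8 + 6)/(5 + 6*6)) = 24*(6*14/(5 + 36)) = 24*(6*14/41) = 24*(6*(1/41)*14) = 24*(84/41) = 2016/41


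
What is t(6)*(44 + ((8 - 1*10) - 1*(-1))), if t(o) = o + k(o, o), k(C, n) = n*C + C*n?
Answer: 3354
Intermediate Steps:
k(C, n) = 2*C*n (k(C, n) = C*n + C*n = 2*C*n)
t(o) = o + 2*o**2 (t(o) = o + 2*o*o = o + 2*o**2)
t(6)*(44 + ((8 - 1*10) - 1*(-1))) = (6*(1 + 2*6))*(44 + ((8 - 1*10) - 1*(-1))) = (6*(1 + 12))*(44 + ((8 - 10) + 1)) = (6*13)*(44 + (-2 + 1)) = 78*(44 - 1) = 78*43 = 3354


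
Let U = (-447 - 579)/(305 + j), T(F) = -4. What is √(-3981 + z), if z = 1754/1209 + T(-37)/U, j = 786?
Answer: I*√18878686005309/68913 ≈ 63.05*I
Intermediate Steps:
U = -1026/1091 (U = (-447 - 579)/(305 + 786) = -1026/1091 ≈ -0.94042)
z = 1179280/206739 (z = 1754/1209 - 4/(-1026/1091) = 1754*(1/1209) - 4*(-1091/1026) = 1754/1209 + 2182/513 = 1179280/206739 ≈ 5.7042)
√(-3981 + z) = √(-3981 + 1179280/206739) = √(-821848679/206739) = I*√18878686005309/68913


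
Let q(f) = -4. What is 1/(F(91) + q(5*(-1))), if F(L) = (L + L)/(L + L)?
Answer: -⅓ ≈ -0.33333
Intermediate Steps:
F(L) = 1 (F(L) = (2*L)/((2*L)) = (2*L)*(1/(2*L)) = 1)
1/(F(91) + q(5*(-1))) = 1/(1 - 4) = 1/(-3) = -⅓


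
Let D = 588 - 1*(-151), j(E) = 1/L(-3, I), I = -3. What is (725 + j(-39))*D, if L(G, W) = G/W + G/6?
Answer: 537253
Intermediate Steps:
L(G, W) = G/6 + G/W (L(G, W) = G/W + G*(1/6) = G/W + G/6 = G/6 + G/W)
j(E) = 2 (j(E) = 1/((1/6)*(-3) - 3/(-3)) = 1/(-1/2 - 3*(-1/3)) = 1/(-1/2 + 1) = 1/(1/2) = 2)
D = 739 (D = 588 + 151 = 739)
(725 + j(-39))*D = (725 + 2)*739 = 727*739 = 537253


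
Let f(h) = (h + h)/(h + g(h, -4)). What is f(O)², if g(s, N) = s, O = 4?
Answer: 1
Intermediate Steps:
f(h) = 1 (f(h) = (h + h)/(h + h) = (2*h)/((2*h)) = (2*h)*(1/(2*h)) = 1)
f(O)² = 1² = 1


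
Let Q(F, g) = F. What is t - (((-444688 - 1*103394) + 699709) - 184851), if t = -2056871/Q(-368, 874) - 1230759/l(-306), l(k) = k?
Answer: 267978335/6256 ≈ 42835.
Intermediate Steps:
t = 60128991/6256 (t = -2056871/(-368) - 1230759/(-306) = -2056871*(-1/368) - 1230759*(-1/306) = 2056871/368 + 136751/34 = 60128991/6256 ≈ 9611.4)
t - (((-444688 - 1*103394) + 699709) - 184851) = 60128991/6256 - (((-444688 - 1*103394) + 699709) - 184851) = 60128991/6256 - (((-444688 - 103394) + 699709) - 184851) = 60128991/6256 - ((-548082 + 699709) - 184851) = 60128991/6256 - (151627 - 184851) = 60128991/6256 - 1*(-33224) = 60128991/6256 + 33224 = 267978335/6256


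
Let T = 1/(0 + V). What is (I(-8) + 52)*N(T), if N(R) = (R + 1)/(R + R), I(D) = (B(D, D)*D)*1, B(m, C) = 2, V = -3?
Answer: -36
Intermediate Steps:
I(D) = 2*D (I(D) = (2*D)*1 = 2*D)
T = -1/3 (T = 1/(0 - 3) = 1/(-3) = -1/3 ≈ -0.33333)
N(R) = (1 + R)/(2*R) (N(R) = (1 + R)/((2*R)) = (1 + R)*(1/(2*R)) = (1 + R)/(2*R))
(I(-8) + 52)*N(T) = (2*(-8) + 52)*((1 - 1/3)/(2*(-1/3))) = (-16 + 52)*((1/2)*(-3)*(2/3)) = 36*(-1) = -36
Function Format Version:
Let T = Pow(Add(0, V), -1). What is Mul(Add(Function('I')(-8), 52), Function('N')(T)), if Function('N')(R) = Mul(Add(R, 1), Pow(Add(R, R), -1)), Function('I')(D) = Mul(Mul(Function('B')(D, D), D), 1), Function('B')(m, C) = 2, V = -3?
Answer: -36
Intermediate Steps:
Function('I')(D) = Mul(2, D) (Function('I')(D) = Mul(Mul(2, D), 1) = Mul(2, D))
T = Rational(-1, 3) (T = Pow(Add(0, -3), -1) = Pow(-3, -1) = Rational(-1, 3) ≈ -0.33333)
Function('N')(R) = Mul(Rational(1, 2), Pow(R, -1), Add(1, R)) (Function('N')(R) = Mul(Add(1, R), Pow(Mul(2, R), -1)) = Mul(Add(1, R), Mul(Rational(1, 2), Pow(R, -1))) = Mul(Rational(1, 2), Pow(R, -1), Add(1, R)))
Mul(Add(Function('I')(-8), 52), Function('N')(T)) = Mul(Add(Mul(2, -8), 52), Mul(Rational(1, 2), Pow(Rational(-1, 3), -1), Add(1, Rational(-1, 3)))) = Mul(Add(-16, 52), Mul(Rational(1, 2), -3, Rational(2, 3))) = Mul(36, -1) = -36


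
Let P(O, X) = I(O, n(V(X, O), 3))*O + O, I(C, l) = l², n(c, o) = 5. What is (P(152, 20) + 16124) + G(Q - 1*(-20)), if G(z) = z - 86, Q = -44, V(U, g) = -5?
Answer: 19966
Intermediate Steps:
P(O, X) = 26*O (P(O, X) = 5²*O + O = 25*O + O = 26*O)
G(z) = -86 + z
(P(152, 20) + 16124) + G(Q - 1*(-20)) = (26*152 + 16124) + (-86 + (-44 - 1*(-20))) = (3952 + 16124) + (-86 + (-44 + 20)) = 20076 + (-86 - 24) = 20076 - 110 = 19966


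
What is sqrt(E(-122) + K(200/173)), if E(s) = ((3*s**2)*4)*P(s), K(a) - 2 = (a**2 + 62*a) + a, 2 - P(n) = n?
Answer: sqrt(662851574826)/173 ≈ 4706.1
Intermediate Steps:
P(n) = 2 - n
K(a) = 2 + a**2 + 63*a (K(a) = 2 + ((a**2 + 62*a) + a) = 2 + (a**2 + 63*a) = 2 + a**2 + 63*a)
E(s) = 12*s**2*(2 - s) (E(s) = ((3*s**2)*4)*(2 - s) = (12*s**2)*(2 - s) = 12*s**2*(2 - s))
sqrt(E(-122) + K(200/173)) = sqrt(12*(-122)**2*(2 - 1*(-122)) + (2 + (200/173)**2 + 63*(200/173))) = sqrt(12*14884*(2 + 122) + (2 + (200*(1/173))**2 + 63*(200*(1/173)))) = sqrt(12*14884*124 + (2 + (200/173)**2 + 63*(200/173))) = sqrt(22147392 + (2 + 40000/29929 + 12600/173)) = sqrt(22147392 + 2279658/29929) = sqrt(662851574826/29929) = sqrt(662851574826)/173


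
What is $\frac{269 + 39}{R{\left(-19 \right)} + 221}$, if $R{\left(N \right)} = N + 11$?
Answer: $\frac{308}{213} \approx 1.446$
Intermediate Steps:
$R{\left(N \right)} = 11 + N$
$\frac{269 + 39}{R{\left(-19 \right)} + 221} = \frac{269 + 39}{\left(11 - 19\right) + 221} = \frac{308}{-8 + 221} = \frac{308}{213}$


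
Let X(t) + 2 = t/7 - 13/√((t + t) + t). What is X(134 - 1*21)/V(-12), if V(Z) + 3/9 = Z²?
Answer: 297/3017 - 13*√339/48703 ≈ 0.093528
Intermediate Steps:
V(Z) = -⅓ + Z²
X(t) = -2 + t/7 - 13*√3/(3*√t) (X(t) = -2 + (t/7 - 13/√((t + t) + t)) = -2 + (t*(⅐) - 13/√(2*t + t)) = -2 + (t/7 - 13*√3/(3*√t)) = -2 + t/7 - 13*√3/(3*√t))
X(134 - 1*21)/V(-12) = (-2 + (134 - 1*21)/7 - 13*√3/(3*√(134 - 1*21)))/(-⅓ + (-12)²) = (-2 + (134 - 21)/7 - 13*√3/(3*√(134 - 21)))/(-⅓ + 144) = (-2 + (⅐)*113 - 13*√3/(3*√113))/(431/3) = (-2 + 113/7 - 13*√3*√113/113/3)*(3/431) = (-2 + 113/7 - 13*√339/339)*(3/431) = (99/7 - 13*√339/339)*(3/431) = 297/3017 - 13*√339/48703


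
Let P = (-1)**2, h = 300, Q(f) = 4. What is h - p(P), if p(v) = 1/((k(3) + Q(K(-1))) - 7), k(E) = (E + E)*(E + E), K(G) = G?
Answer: 9899/33 ≈ 299.97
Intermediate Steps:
k(E) = 4*E**2 (k(E) = (2*E)*(2*E) = 4*E**2)
P = 1
p(v) = 1/33 (p(v) = 1/((4*3**2 + 4) - 7) = 1/((4*9 + 4) - 7) = 1/((36 + 4) - 7) = 1/(40 - 7) = 1/33)
h - p(P) = 300 - 1*1/33 = 300 - 1/33 = 9899/33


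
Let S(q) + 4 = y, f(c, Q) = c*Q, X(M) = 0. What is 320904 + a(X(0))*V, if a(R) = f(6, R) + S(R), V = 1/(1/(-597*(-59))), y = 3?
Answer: 285681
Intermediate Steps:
f(c, Q) = Q*c
S(q) = -1 (S(q) = -4 + 3 = -1)
V = 35223 (V = 1/(-1/597*(-1/59)) = 1/(1/35223) = 35223)
a(R) = -1 + 6*R (a(R) = R*6 - 1 = 6*R - 1 = -1 + 6*R)
320904 + a(X(0))*V = 320904 + (-1 + 6*0)*35223 = 320904 + (-1 + 0)*35223 = 320904 - 1*35223 = 320904 - 35223 = 285681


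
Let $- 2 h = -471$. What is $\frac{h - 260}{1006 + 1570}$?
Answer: $- \frac{7}{736} \approx -0.0095109$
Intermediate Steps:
$h = \frac{471}{2}$ ($h = \left(- \frac{1}{2}\right) \left(-471\right) = \frac{471}{2} \approx 235.5$)
$\frac{h - 260}{1006 + 1570} = \frac{\frac{471}{2} - 260}{1006 + 1570} = - \frac{49}{2 \cdot 2576} = \left(- \frac{49}{2}\right) \frac{1}{2576} = - \frac{7}{736}$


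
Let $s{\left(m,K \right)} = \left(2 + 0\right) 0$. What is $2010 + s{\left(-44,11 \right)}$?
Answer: $2010$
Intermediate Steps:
$s{\left(m,K \right)} = 0$ ($s{\left(m,K \right)} = 2 \cdot 0 = 0$)
$2010 + s{\left(-44,11 \right)} = 2010 + 0 = 2010$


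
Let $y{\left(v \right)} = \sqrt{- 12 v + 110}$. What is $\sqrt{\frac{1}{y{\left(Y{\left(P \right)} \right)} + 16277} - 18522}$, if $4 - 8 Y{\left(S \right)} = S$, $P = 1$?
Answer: $\frac{\sqrt{-602965186 - 18522 \sqrt{422}}}{\sqrt{32554 + \sqrt{422}}} \approx 136.1 i$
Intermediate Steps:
$Y{\left(S \right)} = \frac{1}{2} - \frac{S}{8}$
$y{\left(v \right)} = \sqrt{110 - 12 v}$
$\sqrt{\frac{1}{y{\left(Y{\left(P \right)} \right)} + 16277} - 18522} = \sqrt{\frac{1}{\sqrt{110 - 12 \left(\frac{1}{2} - \frac{1}{8}\right)} + 16277} - 18522} = \sqrt{\frac{1}{\sqrt{110 - \frac{9}{2}} + 16277} - 18522} = \sqrt{\frac{1}{\sqrt{\frac{211}{2}} + 16277} - 18522} = \sqrt{\frac{1}{\frac{\sqrt{422}}{2} + 16277} - 18522} = \sqrt{\frac{1}{16277 + \frac{\sqrt{422}}{2}} - 18522} = \sqrt{-18522 + \frac{1}{16277 + \frac{\sqrt{422}}{2}}}$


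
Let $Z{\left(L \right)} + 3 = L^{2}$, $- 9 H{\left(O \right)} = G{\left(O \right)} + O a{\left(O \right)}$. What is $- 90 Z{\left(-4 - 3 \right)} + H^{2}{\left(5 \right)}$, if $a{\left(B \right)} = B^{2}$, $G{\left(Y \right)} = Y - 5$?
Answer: $- \frac{319715}{81} \approx -3947.1$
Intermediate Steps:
$G{\left(Y \right)} = -5 + Y$ ($G{\left(Y \right)} = Y - 5 = -5 + Y$)
$H{\left(O \right)} = \frac{5}{9} - \frac{O}{9} - \frac{O^{3}}{9}$ ($H{\left(O \right)} = - \frac{\left(-5 + O\right) + O O^{2}}{9} = - \frac{\left(-5 + O\right) + O^{3}}{9} = - \frac{-5 + O + O^{3}}{9} = \frac{5}{9} - \frac{O}{9} - \frac{O^{3}}{9}$)
$Z{\left(L \right)} = -3 + L^{2}$
$- 90 Z{\left(-4 - 3 \right)} + H^{2}{\left(5 \right)} = - 90 \left(-3 + \left(-4 - 3\right)^{2}\right) + \left(\frac{5}{9} - \frac{5}{9} - \frac{5^{3}}{9}\right)^{2} = - 90 \left(-3 + \left(-7\right)^{2}\right) + \left(\frac{5}{9} - \frac{5}{9} - \frac{125}{9}\right)^{2} = - 90 \left(-3 + 49\right) + \left(\frac{5}{9} - \frac{5}{9} - \frac{125}{9}\right)^{2} = \left(-90\right) 46 + \left(- \frac{125}{9}\right)^{2} = -4140 + \frac{15625}{81} = - \frac{319715}{81}$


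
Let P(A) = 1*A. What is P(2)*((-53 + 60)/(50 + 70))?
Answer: 7/60 ≈ 0.11667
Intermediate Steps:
P(A) = A
P(2)*((-53 + 60)/(50 + 70)) = 2*((-53 + 60)/(50 + 70)) = 2*(7/120) = 7/60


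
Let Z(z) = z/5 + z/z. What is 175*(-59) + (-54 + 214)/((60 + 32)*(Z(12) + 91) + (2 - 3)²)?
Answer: -448403625/43429 ≈ -10325.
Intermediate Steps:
Z(z) = 1 + z/5 (Z(z) = z*(⅕) + 1 = z/5 + 1 = 1 + z/5)
175*(-59) + (-54 + 214)/((60 + 32)*(Z(12) + 91) + (2 - 3)²) = 175*(-59) + (-54 + 214)/((60 + 32)*((1 + (⅕)*12) + 91) + (2 - 3)²) = -10325 + 160/(92*((1 + 12/5) + 91) + (-1)²) = -10325 + 160/(92*(17/5 + 91) + 1) = -10325 + 160/(92*(472/5) + 1) = -10325 + 160/(43424/5 + 1) = -10325 + 160/(43429/5) = -10325 + 160*(5/43429) = -10325 + 800/43429 = -448403625/43429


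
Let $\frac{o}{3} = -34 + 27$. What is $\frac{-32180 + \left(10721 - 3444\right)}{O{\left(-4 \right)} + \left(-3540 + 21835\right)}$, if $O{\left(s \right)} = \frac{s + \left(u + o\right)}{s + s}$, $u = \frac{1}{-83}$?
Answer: $- \frac{4133898}{3037489} \approx -1.361$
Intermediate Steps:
$o = -21$ ($o = 3 \left(-34 + 27\right) = 3 \left(-7\right) = -21$)
$u = - \frac{1}{83} \approx -0.012048$
$O{\left(s \right)} = \frac{- \frac{1744}{83} + s}{2 s}$ ($O{\left(s \right)} = \frac{s - \frac{1744}{83}}{s + s} = \frac{s - \frac{1744}{83}}{2 s} = \left(- \frac{1744}{83} + s\right) \frac{1}{2 s} = \frac{- \frac{1744}{83} + s}{2 s}$)
$\frac{-32180 + \left(10721 - 3444\right)}{O{\left(-4 \right)} + \left(-3540 + 21835\right)} = \frac{-32180 + \left(10721 - 3444\right)}{\frac{-1744 + 83 \left(-4\right)}{166 \left(-4\right)} + \left(-3540 + 21835\right)} = \frac{-32180 + 7277}{\frac{1}{166} \left(- \frac{1}{4}\right) \left(-1744 - 332\right) + 18295} = - \frac{24903}{\frac{1}{166} \left(- \frac{1}{4}\right) \left(-2076\right) + 18295} = - \frac{24903}{\frac{519}{166} + 18295} = - \frac{24903}{\frac{3037489}{166}} = \left(-24903\right) \frac{166}{3037489} = - \frac{4133898}{3037489}$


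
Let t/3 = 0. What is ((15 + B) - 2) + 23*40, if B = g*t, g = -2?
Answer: 933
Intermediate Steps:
t = 0 (t = 3*0 = 0)
B = 0 (B = -2*0 = 0)
((15 + B) - 2) + 23*40 = ((15 + 0) - 2) + 23*40 = (15 - 2) + 920 = 13 + 920 = 933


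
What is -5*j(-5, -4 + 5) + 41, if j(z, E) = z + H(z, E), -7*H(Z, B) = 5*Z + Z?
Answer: 312/7 ≈ 44.571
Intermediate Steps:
H(Z, B) = -6*Z/7 (H(Z, B) = -(5*Z + Z)/7 = -6*Z/7)
j(z, E) = z/7 (j(z, E) = z - 6*z/7 = z/7)
-5*j(-5, -4 + 5) + 41 = -5*(-5)/7 + 41 = -5*(-5/7) + 41 = 25/7 + 41 = 312/7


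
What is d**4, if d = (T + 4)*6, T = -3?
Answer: 1296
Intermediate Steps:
d = 6 (d = (-3 + 4)*6 = 1*6 = 6)
d**4 = 6**4 = 1296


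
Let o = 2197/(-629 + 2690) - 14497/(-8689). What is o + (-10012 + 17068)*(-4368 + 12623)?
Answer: 1043094028379170/17908029 ≈ 5.8247e+7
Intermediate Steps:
o = 48968050/17908029 (o = 2197/2061 - 14497*(-1/8689) = 2197*(1/2061) + 14497/8689 = 2197/2061 + 14497/8689 = 48968050/17908029 ≈ 2.7344)
o + (-10012 + 17068)*(-4368 + 12623) = 48968050/17908029 + (-10012 + 17068)*(-4368 + 12623) = 48968050/17908029 + 7056*8255 = 48968050/17908029 + 58247280 = 1043094028379170/17908029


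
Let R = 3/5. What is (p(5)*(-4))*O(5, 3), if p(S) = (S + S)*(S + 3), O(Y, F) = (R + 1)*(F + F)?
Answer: -3072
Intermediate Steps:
R = 3/5 (R = 3*(1/5) = 3/5 ≈ 0.60000)
O(Y, F) = 16*F/5 (O(Y, F) = (3/5 + 1)*(F + F) = 8*(2*F)/5 = 16*F/5)
p(S) = 2*S*(3 + S) (p(S) = (2*S)*(3 + S) = 2*S*(3 + S))
(p(5)*(-4))*O(5, 3) = ((2*5*(3 + 5))*(-4))*((16/5)*3) = ((2*5*8)*(-4))*(48/5) = (80*(-4))*(48/5) = -320*48/5 = -3072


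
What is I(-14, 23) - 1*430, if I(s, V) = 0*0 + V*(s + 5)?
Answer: -637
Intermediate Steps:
I(s, V) = V*(5 + s) (I(s, V) = 0 + V*(5 + s) = V*(5 + s))
I(-14, 23) - 1*430 = 23*(5 - 14) - 1*430 = 23*(-9) - 430 = -207 - 430 = -637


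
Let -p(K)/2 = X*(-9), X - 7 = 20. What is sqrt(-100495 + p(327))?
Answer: 7*I*sqrt(2041) ≈ 316.24*I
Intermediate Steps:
X = 27 (X = 7 + 20 = 27)
p(K) = 486 (p(K) = -54*(-9) = -2*(-243) = 486)
sqrt(-100495 + p(327)) = sqrt(-100495 + 486) = sqrt(-100009) = 7*I*sqrt(2041)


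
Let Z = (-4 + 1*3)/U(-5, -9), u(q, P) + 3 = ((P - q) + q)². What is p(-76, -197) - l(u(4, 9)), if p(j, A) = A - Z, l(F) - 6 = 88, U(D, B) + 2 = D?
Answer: -2038/7 ≈ -291.14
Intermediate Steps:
U(D, B) = -2 + D
u(q, P) = -3 + P² (u(q, P) = -3 + ((P - q) + q)² = -3 + P²)
l(F) = 94 (l(F) = 6 + 88 = 94)
Z = ⅐ (Z = (-4 + 1*3)/(-2 - 5) = (-4 + 3)/(-7) = -1*(-⅐) = ⅐ ≈ 0.14286)
p(j, A) = -⅐ + A (p(j, A) = A - 1*⅐ = A - ⅐ = -⅐ + A)
p(-76, -197) - l(u(4, 9)) = (-⅐ - 197) - 1*94 = -1380/7 - 94 = -2038/7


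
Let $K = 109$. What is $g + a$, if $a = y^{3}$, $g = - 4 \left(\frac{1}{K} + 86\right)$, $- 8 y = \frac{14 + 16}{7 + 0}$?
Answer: $- \frac{823567875}{2392768} \approx -344.19$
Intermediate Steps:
$y = - \frac{15}{28}$ ($y = - \frac{\left(14 + 16\right) \frac{1}{7 + 0}}{8} = - \frac{30 \cdot \frac{1}{7}}{8} = \left(- \frac{1}{8}\right) \frac{30}{7} = - \frac{15}{28} \approx -0.53571$)
$g = - \frac{37500}{109}$ ($g = - 4 \left(\frac{1}{109} + 86\right) = \left(-4\right) \frac{9375}{109} = - \frac{37500}{109} \approx -344.04$)
$a = - \frac{3375}{21952}$ ($a = \left(- \frac{15}{28}\right)^{3} = - \frac{3375}{21952} \approx -0.15374$)
$g + a = - \frac{37500}{109} - \frac{3375}{21952} = - \frac{823567875}{2392768}$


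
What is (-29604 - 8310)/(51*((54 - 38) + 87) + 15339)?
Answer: -6319/3432 ≈ -1.8412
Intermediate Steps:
(-29604 - 8310)/(51*((54 - 38) + 87) + 15339) = -37914/(51*(16 + 87) + 15339) = -37914/(51*103 + 15339) = -37914/(5253 + 15339) = -37914/20592 = -37914*1/20592 = -6319/3432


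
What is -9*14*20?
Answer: -2520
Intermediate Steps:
-9*14*20 = -126*20 = -2520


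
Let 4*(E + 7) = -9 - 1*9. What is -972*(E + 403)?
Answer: -380538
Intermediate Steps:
E = -23/2 (E = -7 + (-9 - 1*9)/4 = -7 + (-9 - 9)/4 = -7 + (1/4)*(-18) = -7 - 9/2 = -23/2 ≈ -11.500)
-972*(E + 403) = -972*(-23/2 + 403) = -972*783/2 = -380538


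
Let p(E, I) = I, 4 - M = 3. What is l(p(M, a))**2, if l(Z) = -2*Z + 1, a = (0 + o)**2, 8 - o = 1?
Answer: 9409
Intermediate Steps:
o = 7 (o = 8 - 1*1 = 8 - 1 = 7)
M = 1 (M = 4 - 1*3 = 4 - 3 = 1)
a = 49 (a = (0 + 7)**2 = 7**2 = 49)
l(Z) = 1 - 2*Z
l(p(M, a))**2 = (1 - 2*49)**2 = (1 - 98)**2 = (-97)**2 = 9409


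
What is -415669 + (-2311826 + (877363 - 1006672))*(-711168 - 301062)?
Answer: 2470989665381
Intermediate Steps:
-415669 + (-2311826 + (877363 - 1006672))*(-711168 - 301062) = -415669 + (-2311826 - 129309)*(-1012230) = -415669 - 2441135*(-1012230) = -415669 + 2470990081050 = 2470989665381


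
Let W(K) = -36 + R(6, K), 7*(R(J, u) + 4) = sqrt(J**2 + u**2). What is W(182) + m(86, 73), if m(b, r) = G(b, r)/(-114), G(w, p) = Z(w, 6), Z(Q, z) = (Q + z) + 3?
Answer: -245/6 + 2*sqrt(8290)/7 ≈ -14.819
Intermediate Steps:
R(J, u) = -4 + sqrt(J**2 + u**2)/7
Z(Q, z) = 3 + Q + z
G(w, p) = 9 + w (G(w, p) = 3 + w + 6 = 9 + w)
m(b, r) = -3/38 - b/114 (m(b, r) = (9 + b)/(-114) = (9 + b)*(-1/114) = -3/38 - b/114)
W(K) = -40 + sqrt(36 + K**2)/7 (W(K) = -36 + (-4 + sqrt(6**2 + K**2)/7) = -36 + (-4 + sqrt(36 + K**2)/7) = -40 + sqrt(36 + K**2)/7)
W(182) + m(86, 73) = (-40 + sqrt(36 + 182**2)/7) + (-3/38 - 1/114*86) = (-40 + sqrt(36 + 33124)/7) + (-3/38 - 43/57) = (-40 + sqrt(33160)/7) - 5/6 = (-40 + (2*sqrt(8290))/7) - 5/6 = (-40 + 2*sqrt(8290)/7) - 5/6 = -245/6 + 2*sqrt(8290)/7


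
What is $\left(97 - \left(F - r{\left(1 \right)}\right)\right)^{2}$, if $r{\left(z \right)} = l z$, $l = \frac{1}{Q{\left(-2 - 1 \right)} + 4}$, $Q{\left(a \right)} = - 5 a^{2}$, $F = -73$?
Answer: $\frac{48566961}{1681} \approx 28892.0$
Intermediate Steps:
$l = - \frac{1}{41}$ ($l = \frac{1}{- 5 \left(-2 - 1\right)^{2} + 4} = \frac{1}{- 5 \left(-3\right)^{2} + 4} = \frac{1}{\left(-5\right) 9 + 4} = \frac{1}{-45 + 4} = \frac{1}{-41} = - \frac{1}{41} \approx -0.02439$)
$r{\left(z \right)} = - \frac{z}{41}$
$\left(97 - \left(F - r{\left(1 \right)}\right)\right)^{2} = \left(97 - - \frac{2992}{41}\right)^{2} = \left(97 + \left(- \frac{1}{41} + 73\right)\right)^{2} = \left(97 + \frac{2992}{41}\right)^{2} = \left(\frac{6969}{41}\right)^{2} = \frac{48566961}{1681}$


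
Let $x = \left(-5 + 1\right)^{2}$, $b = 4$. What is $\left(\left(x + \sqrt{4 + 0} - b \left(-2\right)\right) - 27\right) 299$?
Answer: $1495$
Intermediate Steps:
$x = 16$ ($x = \left(-4\right)^{2} = 16$)
$\left(\left(x + \sqrt{4 + 0} - b \left(-2\right)\right) - 27\right) 299 = \left(\left(16 + \sqrt{4 + 0} \left(-1\right) 4 \left(-2\right)\right) - 27\right) 299 = \left(\left(16 + \sqrt{4} \left(\left(-4\right) \left(-2\right)\right)\right) - 27\right) 299 = \left(\left(16 + 2 \cdot 8\right) - 27\right) 299 = \left(\left(16 + 16\right) - 27\right) 299 = \left(32 - 27\right) 299 = 5 \cdot 299 = 1495$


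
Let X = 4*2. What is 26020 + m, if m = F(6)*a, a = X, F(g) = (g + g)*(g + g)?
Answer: 27172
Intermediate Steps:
F(g) = 4*g² (F(g) = (2*g)*(2*g) = 4*g²)
X = 8
a = 8
m = 1152 (m = (4*6²)*8 = (4*36)*8 = 144*8 = 1152)
26020 + m = 26020 + 1152 = 27172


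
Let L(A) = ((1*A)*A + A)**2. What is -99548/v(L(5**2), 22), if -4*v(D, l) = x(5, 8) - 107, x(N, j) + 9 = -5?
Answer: -398192/121 ≈ -3290.8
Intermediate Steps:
x(N, j) = -14 (x(N, j) = -9 - 5 = -14)
L(A) = (A + A**2)**2 (L(A) = (A*A + A)**2 = (A**2 + A)**2 = (A + A**2)**2)
v(D, l) = 121/4 (v(D, l) = -(-14 - 107)/4 = -1/4*(-121) = 121/4)
-99548/v(L(5**2), 22) = -99548/121/4 = -99548*4/121 = -398192/121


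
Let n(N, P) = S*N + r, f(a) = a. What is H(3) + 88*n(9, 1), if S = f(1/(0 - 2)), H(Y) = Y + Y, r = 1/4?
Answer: -368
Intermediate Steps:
r = 1/4 ≈ 0.25000
H(Y) = 2*Y
S = -1/2 (S = 1/(0 - 2) = 1/(-2) = -1/2 ≈ -0.50000)
n(N, P) = 1/4 - N/2 (n(N, P) = -N/2 + 1/4 = 1/4 - N/2)
H(3) + 88*n(9, 1) = 2*3 + 88*(1/4 - 1/2*9) = 6 + 88*(1/4 - 9/2) = 6 + 88*(-17/4) = 6 - 374 = -368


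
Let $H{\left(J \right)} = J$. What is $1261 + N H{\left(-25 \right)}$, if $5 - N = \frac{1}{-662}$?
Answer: $\frac{752007}{662} \approx 1136.0$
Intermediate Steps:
$N = \frac{3311}{662}$ ($N = 5 - \frac{1}{-662} = 5 - - \frac{1}{662} = 5 + \frac{1}{662} = \frac{3311}{662} \approx 5.0015$)
$1261 + N H{\left(-25 \right)} = 1261 + \frac{3311}{662} \left(-25\right) = 1261 - \frac{82775}{662} = \frac{752007}{662}$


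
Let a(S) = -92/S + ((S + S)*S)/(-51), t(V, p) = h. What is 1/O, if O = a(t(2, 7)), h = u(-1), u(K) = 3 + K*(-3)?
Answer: -51/854 ≈ -0.059719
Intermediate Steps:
u(K) = 3 - 3*K
h = 6 (h = 3 - 3*(-1) = 3 + 3 = 6)
t(V, p) = 6
a(S) = -92/S - 2*S**2/51 (a(S) = -92/S + ((2*S)*S)*(-1/51) = -92/S + (2*S**2)*(-1/51) = -92/S - 2*S**2/51)
O = -854/51 (O = (2/51)*(-2346 - 1*6**3)/6 = (2/51)*(1/6)*(-2346 - 1*216) = (2/51)*(1/6)*(-2346 - 216) = (2/51)*(1/6)*(-2562) = -854/51 ≈ -16.745)
1/O = 1/(-854/51) = -51/854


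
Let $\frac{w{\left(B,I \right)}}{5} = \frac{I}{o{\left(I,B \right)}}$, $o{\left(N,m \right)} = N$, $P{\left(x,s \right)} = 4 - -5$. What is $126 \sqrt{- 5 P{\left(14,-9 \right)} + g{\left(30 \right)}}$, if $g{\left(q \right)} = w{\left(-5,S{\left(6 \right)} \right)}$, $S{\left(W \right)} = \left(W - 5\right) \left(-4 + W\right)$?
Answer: $252 i \sqrt{10} \approx 796.89 i$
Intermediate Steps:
$P{\left(x,s \right)} = 9$ ($P{\left(x,s \right)} = 4 + 5 = 9$)
$S{\left(W \right)} = \left(-5 + W\right) \left(-4 + W\right)$
$w{\left(B,I \right)} = 5$ ($w{\left(B,I \right)} = 5 \frac{I}{I} = 5 \cdot 1 = 5$)
$g{\left(q \right)} = 5$
$126 \sqrt{- 5 P{\left(14,-9 \right)} + g{\left(30 \right)}} = 126 \sqrt{\left(-5\right) 9 + 5} = 126 \sqrt{-45 + 5} = 126 \sqrt{-40} = 126 \cdot 2 i \sqrt{10} = 252 i \sqrt{10}$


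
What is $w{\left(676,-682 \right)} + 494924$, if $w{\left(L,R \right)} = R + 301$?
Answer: $494543$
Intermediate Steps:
$w{\left(L,R \right)} = 301 + R$
$w{\left(676,-682 \right)} + 494924 = \left(301 - 682\right) + 494924 = -381 + 494924 = 494543$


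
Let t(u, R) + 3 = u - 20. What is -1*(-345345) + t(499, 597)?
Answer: 345821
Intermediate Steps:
t(u, R) = -23 + u (t(u, R) = -3 + (u - 20) = -3 + (-20 + u) = -23 + u)
-1*(-345345) + t(499, 597) = -1*(-345345) + (-23 + 499) = 345345 + 476 = 345821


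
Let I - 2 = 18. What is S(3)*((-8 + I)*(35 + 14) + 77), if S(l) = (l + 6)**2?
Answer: 53865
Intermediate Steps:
I = 20 (I = 2 + 18 = 20)
S(l) = (6 + l)**2
S(3)*((-8 + I)*(35 + 14) + 77) = (6 + 3)**2*((-8 + 20)*(35 + 14) + 77) = 9**2*(12*49 + 77) = 81*(588 + 77) = 81*665 = 53865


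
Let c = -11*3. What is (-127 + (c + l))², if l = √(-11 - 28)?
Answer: (160 - I*√39)² ≈ 25561.0 - 1998.4*I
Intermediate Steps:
l = I*√39 (l = √(-39) = I*√39 ≈ 6.245*I)
c = -33
(-127 + (c + l))² = (-127 + (-33 + I*√39))² = (-160 + I*√39)²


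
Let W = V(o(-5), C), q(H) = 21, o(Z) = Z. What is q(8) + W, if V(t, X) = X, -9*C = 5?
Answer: 184/9 ≈ 20.444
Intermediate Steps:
C = -5/9 (C = -⅑*5 = -5/9 ≈ -0.55556)
W = -5/9 ≈ -0.55556
q(8) + W = 21 - 5/9 = 184/9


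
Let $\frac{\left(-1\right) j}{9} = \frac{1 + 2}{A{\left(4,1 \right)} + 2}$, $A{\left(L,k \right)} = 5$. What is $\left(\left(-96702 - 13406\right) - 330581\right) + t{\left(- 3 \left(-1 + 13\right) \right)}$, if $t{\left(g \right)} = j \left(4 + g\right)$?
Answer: $- \frac{3083959}{7} \approx -4.4057 \cdot 10^{5}$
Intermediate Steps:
$j = - \frac{27}{7}$ ($j = - 9 \frac{1 + 2}{5 + 2} = - 9 \cdot \frac{3}{7} = - 9 \cdot 3 \cdot \frac{1}{7} = \left(-9\right) \frac{3}{7} = - \frac{27}{7} \approx -3.8571$)
$t{\left(g \right)} = - \frac{108}{7} - \frac{27 g}{7}$ ($t{\left(g \right)} = - \frac{27 \left(4 + g\right)}{7} = - \frac{108}{7} - \frac{27 g}{7}$)
$\left(\left(-96702 - 13406\right) - 330581\right) + t{\left(- 3 \left(-1 + 13\right) \right)} = \left(\left(-96702 - 13406\right) - 330581\right) - \left(\frac{108}{7} + \frac{27 \left(- 3 \left(-1 + 13\right)\right)}{7}\right) = \left(\left(-96702 - 13406\right) - 330581\right) - \left(\frac{108}{7} + \frac{27 \left(\left(-3\right) 12\right)}{7}\right) = \left(-110108 - 330581\right) - - \frac{864}{7} = -440689 + \left(- \frac{108}{7} + \frac{972}{7}\right) = -440689 + \frac{864}{7} = - \frac{3083959}{7}$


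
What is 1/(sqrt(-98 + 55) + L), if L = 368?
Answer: 368/135467 - I*sqrt(43)/135467 ≈ 0.0027165 - 4.8406e-5*I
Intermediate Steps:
1/(sqrt(-98 + 55) + L) = 1/(sqrt(-98 + 55) + 368) = 1/(sqrt(-43) + 368) = 1/(I*sqrt(43) + 368) = 1/(368 + I*sqrt(43))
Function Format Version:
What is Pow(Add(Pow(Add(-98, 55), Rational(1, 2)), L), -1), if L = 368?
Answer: Add(Rational(368, 135467), Mul(Rational(-1, 135467), I, Pow(43, Rational(1, 2)))) ≈ Add(0.0027165, Mul(-4.8406e-5, I))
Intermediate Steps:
Pow(Add(Pow(Add(-98, 55), Rational(1, 2)), L), -1) = Pow(Add(Pow(Add(-98, 55), Rational(1, 2)), 368), -1) = Pow(Add(Pow(-43, Rational(1, 2)), 368), -1) = Pow(Add(Mul(I, Pow(43, Rational(1, 2))), 368), -1) = Pow(Add(368, Mul(I, Pow(43, Rational(1, 2)))), -1)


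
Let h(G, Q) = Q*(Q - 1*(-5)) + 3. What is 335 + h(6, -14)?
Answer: 464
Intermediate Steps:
h(G, Q) = 3 + Q*(5 + Q) (h(G, Q) = Q*(Q + 5) + 3 = Q*(5 + Q) + 3 = 3 + Q*(5 + Q))
335 + h(6, -14) = 335 + (3 + (-14)² + 5*(-14)) = 335 + (3 + 196 - 70) = 335 + 129 = 464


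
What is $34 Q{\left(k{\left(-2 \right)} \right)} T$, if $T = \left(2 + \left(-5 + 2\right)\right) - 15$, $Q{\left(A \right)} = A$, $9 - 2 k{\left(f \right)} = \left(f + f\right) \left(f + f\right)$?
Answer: $1904$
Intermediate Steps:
$k{\left(f \right)} = \frac{9}{2} - 2 f^{2}$ ($k{\left(f \right)} = \frac{9}{2} - \frac{\left(f + f\right) \left(f + f\right)}{2} = \frac{9}{2} - \frac{2 f 2 f}{2} = \frac{9}{2} - \frac{4 f^{2}}{2} = \frac{9}{2} - 2 f^{2}$)
$T = -16$ ($T = \left(2 - 3\right) - 15 = -1 - 15 = -16$)
$34 Q{\left(k{\left(-2 \right)} \right)} T = 34 \left(\frac{9}{2} - 2 \left(-2\right)^{2}\right) \left(-16\right) = 34 \left(\frac{9}{2} - 8\right) \left(-16\right) = 34 \left(- \frac{7}{2}\right) \left(-16\right) = \left(-119\right) \left(-16\right) = 1904$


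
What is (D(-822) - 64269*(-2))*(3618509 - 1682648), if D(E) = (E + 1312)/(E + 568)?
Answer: 248827966683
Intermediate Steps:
D(E) = (1312 + E)/(568 + E)
(D(-822) - 64269*(-2))*(3618509 - 1682648) = ((1312 - 822)/(568 - 822) - 64269*(-2))*(3618509 - 1682648) = (490/(-254) + 128538)*1935861 = (-1/254*490 + 128538)*1935861 = (-245/127 + 128538)*1935861 = (16324081/127)*1935861 = 248827966683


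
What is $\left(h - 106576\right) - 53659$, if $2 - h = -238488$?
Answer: $78255$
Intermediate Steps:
$h = 238490$ ($h = 2 - -238488 = 2 + 238488 = 238490$)
$\left(h - 106576\right) - 53659 = \left(238490 - 106576\right) - 53659 = 131914 - 53659 = 78255$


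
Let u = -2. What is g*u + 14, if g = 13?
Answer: -12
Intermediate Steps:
g*u + 14 = 13*(-2) + 14 = -26 + 14 = -12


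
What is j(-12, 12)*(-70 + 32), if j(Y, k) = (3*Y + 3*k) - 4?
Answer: 152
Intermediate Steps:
j(Y, k) = -4 + 3*Y + 3*k
j(-12, 12)*(-70 + 32) = (-4 + 3*(-12) + 3*12)*(-70 + 32) = (-4 - 36 + 36)*(-38) = -4*(-38) = 152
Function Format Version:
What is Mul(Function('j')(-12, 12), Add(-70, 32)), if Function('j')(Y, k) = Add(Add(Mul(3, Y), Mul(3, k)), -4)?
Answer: 152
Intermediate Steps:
Function('j')(Y, k) = Add(-4, Mul(3, Y), Mul(3, k))
Mul(Function('j')(-12, 12), Add(-70, 32)) = Mul(Add(-4, Mul(3, -12), Mul(3, 12)), Add(-70, 32)) = Mul(Add(-4, -36, 36), -38) = Mul(-4, -38) = 152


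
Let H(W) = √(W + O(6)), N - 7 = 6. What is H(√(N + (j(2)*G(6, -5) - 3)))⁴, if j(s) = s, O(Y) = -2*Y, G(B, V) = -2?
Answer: (12 - √6)² ≈ 91.212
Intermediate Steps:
N = 13 (N = 7 + 6 = 13)
H(W) = √(-12 + W) (H(W) = √(W - 2*6) = √(W - 12) = √(-12 + W))
H(√(N + (j(2)*G(6, -5) - 3)))⁴ = (√(-12 + √(13 + (2*(-2) - 3))))⁴ = (√(-12 + √(13 + (-4 - 3))))⁴ = (√(-12 + √(13 - 7)))⁴ = (√(-12 + √6))⁴ = (-12 + √6)²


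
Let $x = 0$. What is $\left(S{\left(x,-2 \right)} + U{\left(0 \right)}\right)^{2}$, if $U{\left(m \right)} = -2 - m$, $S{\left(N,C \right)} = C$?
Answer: $16$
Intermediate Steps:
$\left(S{\left(x,-2 \right)} + U{\left(0 \right)}\right)^{2} = \left(-2 - 2\right)^{2} = \left(-4\right)^{2} = 16$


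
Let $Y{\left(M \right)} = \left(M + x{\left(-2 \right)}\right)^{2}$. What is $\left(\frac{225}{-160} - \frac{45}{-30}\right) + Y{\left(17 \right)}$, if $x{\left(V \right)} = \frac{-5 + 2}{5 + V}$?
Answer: $\frac{8195}{32} \approx 256.09$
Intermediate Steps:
$x{\left(V \right)} = - \frac{3}{5 + V}$
$Y{\left(M \right)} = \left(-1 + M\right)^{2}$ ($Y{\left(M \right)} = \left(M - \frac{3}{5 - 2}\right)^{2} = \left(M - \frac{3}{3}\right)^{2} = \left(M - 1\right)^{2} = \left(-1 + M\right)^{2}$)
$\left(\frac{225}{-160} - \frac{45}{-30}\right) + Y{\left(17 \right)} = \left(\frac{225}{-160} - \frac{45}{-30}\right) + \left(-1 + 17\right)^{2} = \left(225 \left(- \frac{1}{160}\right) - - \frac{3}{2}\right) + 16^{2} = \left(- \frac{45}{32} + \frac{3}{2}\right) + 256 = \frac{3}{32} + 256 = \frac{8195}{32}$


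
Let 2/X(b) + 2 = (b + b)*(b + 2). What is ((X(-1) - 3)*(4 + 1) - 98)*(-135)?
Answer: 31185/2 ≈ 15593.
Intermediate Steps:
X(b) = 2/(-2 + 2*b*(2 + b)) (X(b) = 2/(-2 + (b + b)*(b + 2)) = 2/(-2 + (2*b)*(2 + b)) = 2/(-2 + 2*b*(2 + b)))
((X(-1) - 3)*(4 + 1) - 98)*(-135) = ((1/(-1 + (-1)² + 2*(-1)) - 3)*(4 + 1) - 98)*(-135) = ((1/(-1 + 1 - 2) - 3)*5 - 98)*(-135) = ((1/(-2) - 3)*5 - 98)*(-135) = ((-½ - 3)*5 - 98)*(-135) = (-7/2*5 - 98)*(-135) = (-35/2 - 98)*(-135) = -231/2*(-135) = 31185/2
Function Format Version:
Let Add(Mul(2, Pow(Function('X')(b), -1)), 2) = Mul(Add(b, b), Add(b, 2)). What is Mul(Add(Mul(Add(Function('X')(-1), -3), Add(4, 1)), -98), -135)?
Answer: Rational(31185, 2) ≈ 15593.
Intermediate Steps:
Function('X')(b) = Mul(2, Pow(Add(-2, Mul(2, b, Add(2, b))), -1)) (Function('X')(b) = Mul(2, Pow(Add(-2, Mul(Add(b, b), Add(b, 2))), -1)) = Mul(2, Pow(Add(-2, Mul(Mul(2, b), Add(2, b))), -1)) = Mul(2, Pow(Add(-2, Mul(2, b, Add(2, b))), -1)))
Mul(Add(Mul(Add(Function('X')(-1), -3), Add(4, 1)), -98), -135) = Mul(Add(Mul(Add(Pow(Add(-1, Pow(-1, 2), Mul(2, -1)), -1), -3), Add(4, 1)), -98), -135) = Mul(Add(Mul(Add(Pow(Add(-1, 1, -2), -1), -3), 5), -98), -135) = Mul(Add(Mul(Add(Pow(-2, -1), -3), 5), -98), -135) = Mul(Add(Mul(Add(Rational(-1, 2), -3), 5), -98), -135) = Mul(Add(Mul(Rational(-7, 2), 5), -98), -135) = Mul(Add(Rational(-35, 2), -98), -135) = Mul(Rational(-231, 2), -135) = Rational(31185, 2)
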